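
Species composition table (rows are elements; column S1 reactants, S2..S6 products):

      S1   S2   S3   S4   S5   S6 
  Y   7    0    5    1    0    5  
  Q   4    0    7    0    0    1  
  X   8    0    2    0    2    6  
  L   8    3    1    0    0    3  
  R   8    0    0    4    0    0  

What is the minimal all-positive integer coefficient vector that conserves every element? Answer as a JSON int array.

Y: 2·7 = 14 | 4·0+1·5+4·1+4·0+1·5 = 14
Q: 2·4 = 8 | 4·0+1·7+4·0+4·0+1·1 = 8
X: 2·8 = 16 | 4·0+1·2+4·0+4·2+1·6 = 16
L: 2·8 = 16 | 4·3+1·1+4·0+4·0+1·3 = 16
R: 2·8 = 16 | 4·0+1·0+4·4+4·0+1·0 = 16
gcd(2,4,1,4,4,1) = 1

Coefficients: [2, 4, 1, 4, 4, 1]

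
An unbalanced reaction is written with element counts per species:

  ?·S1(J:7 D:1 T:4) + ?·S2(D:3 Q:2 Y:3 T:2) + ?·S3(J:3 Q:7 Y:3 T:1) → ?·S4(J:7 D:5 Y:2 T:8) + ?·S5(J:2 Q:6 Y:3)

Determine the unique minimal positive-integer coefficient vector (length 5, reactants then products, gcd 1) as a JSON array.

J: 3·7+4·0+4·3 = 33 | 3·7+6·2 = 33
D: 3·1+4·3+4·0 = 15 | 3·5+6·0 = 15
Q: 3·0+4·2+4·7 = 36 | 3·0+6·6 = 36
Y: 3·0+4·3+4·3 = 24 | 3·2+6·3 = 24
T: 3·4+4·2+4·1 = 24 | 3·8+6·0 = 24
gcd(3,4,4,3,6) = 1

Coefficients: [3, 4, 4, 3, 6]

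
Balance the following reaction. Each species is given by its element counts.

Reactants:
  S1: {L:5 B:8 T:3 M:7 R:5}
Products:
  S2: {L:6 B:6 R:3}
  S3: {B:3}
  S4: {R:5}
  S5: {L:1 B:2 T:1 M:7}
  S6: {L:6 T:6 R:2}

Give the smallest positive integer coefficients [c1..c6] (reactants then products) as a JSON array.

Coefficients: [3, 1, 4, 2, 3, 1]

L: 3·5 = 15 | 1·6+4·0+2·0+3·1+1·6 = 15
B: 3·8 = 24 | 1·6+4·3+2·0+3·2+1·0 = 24
T: 3·3 = 9 | 1·0+4·0+2·0+3·1+1·6 = 9
M: 3·7 = 21 | 1·0+4·0+2·0+3·7+1·0 = 21
R: 3·5 = 15 | 1·3+4·0+2·5+3·0+1·2 = 15
gcd(3,1,4,2,3,1) = 1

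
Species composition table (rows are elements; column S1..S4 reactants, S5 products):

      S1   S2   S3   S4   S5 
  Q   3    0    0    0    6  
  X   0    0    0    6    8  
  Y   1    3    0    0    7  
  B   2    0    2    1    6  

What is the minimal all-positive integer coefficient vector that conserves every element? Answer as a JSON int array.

Q: 6·3+5·0+1·0+4·0 = 18 | 3·6 = 18
X: 6·0+5·0+1·0+4·6 = 24 | 3·8 = 24
Y: 6·1+5·3+1·0+4·0 = 21 | 3·7 = 21
B: 6·2+5·0+1·2+4·1 = 18 | 3·6 = 18
gcd(6,5,1,4,3) = 1

Coefficients: [6, 5, 1, 4, 3]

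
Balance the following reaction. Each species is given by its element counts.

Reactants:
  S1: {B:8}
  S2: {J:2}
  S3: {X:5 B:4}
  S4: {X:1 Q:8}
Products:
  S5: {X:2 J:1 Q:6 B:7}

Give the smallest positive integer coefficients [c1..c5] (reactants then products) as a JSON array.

Coefficients: [3, 2, 1, 3, 4]

X: 3·0+2·0+1·5+3·1 = 8 | 4·2 = 8
J: 3·0+2·2+1·0+3·0 = 4 | 4·1 = 4
Q: 3·0+2·0+1·0+3·8 = 24 | 4·6 = 24
B: 3·8+2·0+1·4+3·0 = 28 | 4·7 = 28
gcd(3,2,1,3,4) = 1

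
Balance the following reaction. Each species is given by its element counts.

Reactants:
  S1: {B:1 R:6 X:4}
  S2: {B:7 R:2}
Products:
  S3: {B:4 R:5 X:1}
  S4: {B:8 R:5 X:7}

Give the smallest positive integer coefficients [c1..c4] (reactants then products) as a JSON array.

B: 5·1+5·7 = 40 | 6·4+2·8 = 40
R: 5·6+5·2 = 40 | 6·5+2·5 = 40
X: 5·4+5·0 = 20 | 6·1+2·7 = 20
gcd(5,5,6,2) = 1

Coefficients: [5, 5, 6, 2]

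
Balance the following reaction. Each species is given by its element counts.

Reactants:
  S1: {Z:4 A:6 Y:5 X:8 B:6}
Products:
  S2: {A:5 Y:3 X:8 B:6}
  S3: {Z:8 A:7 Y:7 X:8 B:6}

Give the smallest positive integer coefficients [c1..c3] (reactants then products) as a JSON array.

Coefficients: [2, 1, 1]

Z: 2·4 = 8 | 1·0+1·8 = 8
A: 2·6 = 12 | 1·5+1·7 = 12
Y: 2·5 = 10 | 1·3+1·7 = 10
X: 2·8 = 16 | 1·8+1·8 = 16
B: 2·6 = 12 | 1·6+1·6 = 12
gcd(2,1,1) = 1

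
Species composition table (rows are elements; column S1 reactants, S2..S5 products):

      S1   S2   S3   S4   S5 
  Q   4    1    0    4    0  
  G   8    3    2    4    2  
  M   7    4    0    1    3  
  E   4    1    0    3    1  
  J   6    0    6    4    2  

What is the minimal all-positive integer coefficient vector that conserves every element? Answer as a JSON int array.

Q: 4·4 = 16 | 4·1+1·0+3·4+3·0 = 16
G: 4·8 = 32 | 4·3+1·2+3·4+3·2 = 32
M: 4·7 = 28 | 4·4+1·0+3·1+3·3 = 28
E: 4·4 = 16 | 4·1+1·0+3·3+3·1 = 16
J: 4·6 = 24 | 4·0+1·6+3·4+3·2 = 24
gcd(4,4,1,3,3) = 1

Coefficients: [4, 4, 1, 3, 3]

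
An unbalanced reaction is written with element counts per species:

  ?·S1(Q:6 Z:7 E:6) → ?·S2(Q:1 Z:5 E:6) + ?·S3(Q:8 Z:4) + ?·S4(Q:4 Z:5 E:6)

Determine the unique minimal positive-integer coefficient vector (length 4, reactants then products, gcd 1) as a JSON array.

Q: 6·6 = 36 | 4·1+3·8+2·4 = 36
Z: 6·7 = 42 | 4·5+3·4+2·5 = 42
E: 6·6 = 36 | 4·6+3·0+2·6 = 36
gcd(6,4,3,2) = 1

Coefficients: [6, 4, 3, 2]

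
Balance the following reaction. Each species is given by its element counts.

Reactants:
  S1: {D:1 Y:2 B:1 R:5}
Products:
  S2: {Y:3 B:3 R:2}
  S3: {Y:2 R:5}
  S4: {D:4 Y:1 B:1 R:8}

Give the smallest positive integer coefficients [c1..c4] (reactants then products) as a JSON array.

Coefficients: [4, 1, 2, 1]

D: 4·1 = 4 | 1·0+2·0+1·4 = 4
Y: 4·2 = 8 | 1·3+2·2+1·1 = 8
B: 4·1 = 4 | 1·3+2·0+1·1 = 4
R: 4·5 = 20 | 1·2+2·5+1·8 = 20
gcd(4,1,2,1) = 1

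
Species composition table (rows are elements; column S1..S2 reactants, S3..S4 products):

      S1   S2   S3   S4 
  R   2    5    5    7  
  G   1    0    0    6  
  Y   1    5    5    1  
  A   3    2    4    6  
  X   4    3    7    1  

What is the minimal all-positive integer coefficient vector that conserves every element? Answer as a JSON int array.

Coefficients: [6, 4, 5, 1]

R: 6·2+4·5 = 32 | 5·5+1·7 = 32
G: 6·1+4·0 = 6 | 5·0+1·6 = 6
Y: 6·1+4·5 = 26 | 5·5+1·1 = 26
A: 6·3+4·2 = 26 | 5·4+1·6 = 26
X: 6·4+4·3 = 36 | 5·7+1·1 = 36
gcd(6,4,5,1) = 1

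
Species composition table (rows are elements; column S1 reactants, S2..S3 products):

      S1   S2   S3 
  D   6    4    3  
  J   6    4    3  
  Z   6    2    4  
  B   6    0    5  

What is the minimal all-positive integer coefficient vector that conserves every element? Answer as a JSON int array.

Coefficients: [5, 3, 6]

D: 5·6 = 30 | 3·4+6·3 = 30
J: 5·6 = 30 | 3·4+6·3 = 30
Z: 5·6 = 30 | 3·2+6·4 = 30
B: 5·6 = 30 | 3·0+6·5 = 30
gcd(5,3,6) = 1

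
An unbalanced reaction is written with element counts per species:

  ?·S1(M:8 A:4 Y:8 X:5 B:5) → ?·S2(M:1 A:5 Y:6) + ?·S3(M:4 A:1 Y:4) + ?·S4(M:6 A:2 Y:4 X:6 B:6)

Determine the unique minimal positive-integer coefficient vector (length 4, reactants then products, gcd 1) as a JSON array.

M: 6·8 = 48 | 2·1+4·4+5·6 = 48
A: 6·4 = 24 | 2·5+4·1+5·2 = 24
Y: 6·8 = 48 | 2·6+4·4+5·4 = 48
X: 6·5 = 30 | 2·0+4·0+5·6 = 30
B: 6·5 = 30 | 2·0+4·0+5·6 = 30
gcd(6,2,4,5) = 1

Coefficients: [6, 2, 4, 5]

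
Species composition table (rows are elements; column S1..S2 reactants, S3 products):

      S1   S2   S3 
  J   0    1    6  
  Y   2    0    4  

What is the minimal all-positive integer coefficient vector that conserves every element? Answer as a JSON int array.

J: 2·0+6·1 = 6 | 1·6 = 6
Y: 2·2+6·0 = 4 | 1·4 = 4
gcd(2,6,1) = 1

Coefficients: [2, 6, 1]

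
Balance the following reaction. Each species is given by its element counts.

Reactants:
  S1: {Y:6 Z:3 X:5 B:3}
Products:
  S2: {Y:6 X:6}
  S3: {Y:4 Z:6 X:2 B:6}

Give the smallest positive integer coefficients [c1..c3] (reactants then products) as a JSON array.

Y: 6·6 = 36 | 4·6+3·4 = 36
Z: 6·3 = 18 | 4·0+3·6 = 18
X: 6·5 = 30 | 4·6+3·2 = 30
B: 6·3 = 18 | 4·0+3·6 = 18
gcd(6,4,3) = 1

Coefficients: [6, 4, 3]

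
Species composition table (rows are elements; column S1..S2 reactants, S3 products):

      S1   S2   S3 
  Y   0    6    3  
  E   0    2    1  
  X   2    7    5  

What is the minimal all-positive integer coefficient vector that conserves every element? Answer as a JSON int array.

Coefficients: [3, 2, 4]

Y: 3·0+2·6 = 12 | 4·3 = 12
E: 3·0+2·2 = 4 | 4·1 = 4
X: 3·2+2·7 = 20 | 4·5 = 20
gcd(3,2,4) = 1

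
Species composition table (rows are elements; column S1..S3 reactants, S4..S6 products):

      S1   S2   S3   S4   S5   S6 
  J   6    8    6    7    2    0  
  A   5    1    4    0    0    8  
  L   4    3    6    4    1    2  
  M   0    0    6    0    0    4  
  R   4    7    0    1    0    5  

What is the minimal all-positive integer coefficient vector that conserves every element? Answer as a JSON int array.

Coefficients: [3, 1, 2, 4, 5, 3]

J: 3·6+1·8+2·6 = 38 | 4·7+5·2+3·0 = 38
A: 3·5+1·1+2·4 = 24 | 4·0+5·0+3·8 = 24
L: 3·4+1·3+2·6 = 27 | 4·4+5·1+3·2 = 27
M: 3·0+1·0+2·6 = 12 | 4·0+5·0+3·4 = 12
R: 3·4+1·7+2·0 = 19 | 4·1+5·0+3·5 = 19
gcd(3,1,2,4,5,3) = 1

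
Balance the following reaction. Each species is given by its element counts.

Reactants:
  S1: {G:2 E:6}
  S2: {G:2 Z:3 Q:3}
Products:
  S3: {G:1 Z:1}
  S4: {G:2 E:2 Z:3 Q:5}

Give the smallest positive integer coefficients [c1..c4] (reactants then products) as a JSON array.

G: 1·2+5·2 = 12 | 6·1+3·2 = 12
E: 1·6+5·0 = 6 | 6·0+3·2 = 6
Z: 1·0+5·3 = 15 | 6·1+3·3 = 15
Q: 1·0+5·3 = 15 | 6·0+3·5 = 15
gcd(1,5,6,3) = 1

Coefficients: [1, 5, 6, 3]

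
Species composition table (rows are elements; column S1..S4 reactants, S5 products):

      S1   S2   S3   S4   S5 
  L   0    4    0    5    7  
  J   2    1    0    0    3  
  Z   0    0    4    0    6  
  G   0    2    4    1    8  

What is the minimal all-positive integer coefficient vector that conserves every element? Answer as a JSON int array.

Coefficients: [5, 2, 6, 4, 4]

L: 5·0+2·4+6·0+4·5 = 28 | 4·7 = 28
J: 5·2+2·1+6·0+4·0 = 12 | 4·3 = 12
Z: 5·0+2·0+6·4+4·0 = 24 | 4·6 = 24
G: 5·0+2·2+6·4+4·1 = 32 | 4·8 = 32
gcd(5,2,6,4,4) = 1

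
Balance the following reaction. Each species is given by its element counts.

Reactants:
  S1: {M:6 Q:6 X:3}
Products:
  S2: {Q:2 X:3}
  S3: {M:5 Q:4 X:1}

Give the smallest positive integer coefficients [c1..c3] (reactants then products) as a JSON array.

Coefficients: [5, 3, 6]

M: 5·6 = 30 | 3·0+6·5 = 30
Q: 5·6 = 30 | 3·2+6·4 = 30
X: 5·3 = 15 | 3·3+6·1 = 15
gcd(5,3,6) = 1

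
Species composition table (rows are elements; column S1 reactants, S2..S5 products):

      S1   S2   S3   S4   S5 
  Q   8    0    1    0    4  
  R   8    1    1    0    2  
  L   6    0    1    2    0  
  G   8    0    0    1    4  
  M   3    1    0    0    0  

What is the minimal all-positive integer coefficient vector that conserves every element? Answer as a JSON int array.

Coefficients: [2, 6, 4, 4, 3]

Q: 2·8 = 16 | 6·0+4·1+4·0+3·4 = 16
R: 2·8 = 16 | 6·1+4·1+4·0+3·2 = 16
L: 2·6 = 12 | 6·0+4·1+4·2+3·0 = 12
G: 2·8 = 16 | 6·0+4·0+4·1+3·4 = 16
M: 2·3 = 6 | 6·1+4·0+4·0+3·0 = 6
gcd(2,6,4,4,3) = 1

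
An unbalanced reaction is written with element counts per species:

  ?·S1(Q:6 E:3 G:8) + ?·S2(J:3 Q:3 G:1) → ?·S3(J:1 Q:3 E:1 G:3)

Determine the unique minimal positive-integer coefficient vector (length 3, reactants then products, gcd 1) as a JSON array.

Coefficients: [1, 1, 3]

J: 1·0+1·3 = 3 | 3·1 = 3
Q: 1·6+1·3 = 9 | 3·3 = 9
E: 1·3+1·0 = 3 | 3·1 = 3
G: 1·8+1·1 = 9 | 3·3 = 9
gcd(1,1,3) = 1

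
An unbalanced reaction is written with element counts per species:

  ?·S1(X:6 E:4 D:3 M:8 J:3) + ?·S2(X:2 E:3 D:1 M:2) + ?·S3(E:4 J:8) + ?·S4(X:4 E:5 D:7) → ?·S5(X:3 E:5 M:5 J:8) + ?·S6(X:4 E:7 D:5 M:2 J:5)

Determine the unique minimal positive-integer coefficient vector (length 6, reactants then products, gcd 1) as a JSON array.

Coefficients: [2, 3, 5, 3, 2, 6]

X: 2·6+3·2+5·0+3·4 = 30 | 2·3+6·4 = 30
E: 2·4+3·3+5·4+3·5 = 52 | 2·5+6·7 = 52
D: 2·3+3·1+5·0+3·7 = 30 | 2·0+6·5 = 30
M: 2·8+3·2+5·0+3·0 = 22 | 2·5+6·2 = 22
J: 2·3+3·0+5·8+3·0 = 46 | 2·8+6·5 = 46
gcd(2,3,5,3,2,6) = 1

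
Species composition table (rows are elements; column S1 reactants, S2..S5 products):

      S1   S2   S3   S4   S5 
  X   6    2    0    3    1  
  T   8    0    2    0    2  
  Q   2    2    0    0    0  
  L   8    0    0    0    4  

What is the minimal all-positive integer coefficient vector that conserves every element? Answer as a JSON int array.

Coefficients: [3, 3, 6, 2, 6]

X: 3·6 = 18 | 3·2+6·0+2·3+6·1 = 18
T: 3·8 = 24 | 3·0+6·2+2·0+6·2 = 24
Q: 3·2 = 6 | 3·2+6·0+2·0+6·0 = 6
L: 3·8 = 24 | 3·0+6·0+2·0+6·4 = 24
gcd(3,3,6,2,6) = 1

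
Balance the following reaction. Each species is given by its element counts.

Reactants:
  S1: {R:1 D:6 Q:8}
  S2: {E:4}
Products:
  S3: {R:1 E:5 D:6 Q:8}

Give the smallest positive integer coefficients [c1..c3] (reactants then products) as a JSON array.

Coefficients: [4, 5, 4]

R: 4·1+5·0 = 4 | 4·1 = 4
E: 4·0+5·4 = 20 | 4·5 = 20
D: 4·6+5·0 = 24 | 4·6 = 24
Q: 4·8+5·0 = 32 | 4·8 = 32
gcd(4,5,4) = 1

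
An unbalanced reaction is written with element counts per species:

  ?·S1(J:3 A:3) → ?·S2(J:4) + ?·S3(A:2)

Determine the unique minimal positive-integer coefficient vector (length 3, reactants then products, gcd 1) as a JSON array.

J: 4·3 = 12 | 3·4+6·0 = 12
A: 4·3 = 12 | 3·0+6·2 = 12
gcd(4,3,6) = 1

Coefficients: [4, 3, 6]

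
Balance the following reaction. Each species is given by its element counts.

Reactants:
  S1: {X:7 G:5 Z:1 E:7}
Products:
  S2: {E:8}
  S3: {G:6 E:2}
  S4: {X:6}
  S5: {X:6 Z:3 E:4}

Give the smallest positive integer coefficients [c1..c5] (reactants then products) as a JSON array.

Coefficients: [6, 3, 5, 5, 2]

X: 6·7 = 42 | 3·0+5·0+5·6+2·6 = 42
G: 6·5 = 30 | 3·0+5·6+5·0+2·0 = 30
Z: 6·1 = 6 | 3·0+5·0+5·0+2·3 = 6
E: 6·7 = 42 | 3·8+5·2+5·0+2·4 = 42
gcd(6,3,5,5,2) = 1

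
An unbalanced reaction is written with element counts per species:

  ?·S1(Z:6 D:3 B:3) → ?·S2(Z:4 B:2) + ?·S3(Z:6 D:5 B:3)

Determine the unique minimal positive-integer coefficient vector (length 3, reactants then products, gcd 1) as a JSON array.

Z: 5·6 = 30 | 3·4+3·6 = 30
D: 5·3 = 15 | 3·0+3·5 = 15
B: 5·3 = 15 | 3·2+3·3 = 15
gcd(5,3,3) = 1

Coefficients: [5, 3, 3]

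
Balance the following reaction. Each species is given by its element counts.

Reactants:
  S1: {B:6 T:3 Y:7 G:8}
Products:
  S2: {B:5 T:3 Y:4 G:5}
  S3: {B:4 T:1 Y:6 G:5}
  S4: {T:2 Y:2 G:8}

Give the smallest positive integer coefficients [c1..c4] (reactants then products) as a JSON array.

B: 6·6 = 36 | 4·5+4·4+1·0 = 36
T: 6·3 = 18 | 4·3+4·1+1·2 = 18
Y: 6·7 = 42 | 4·4+4·6+1·2 = 42
G: 6·8 = 48 | 4·5+4·5+1·8 = 48
gcd(6,4,4,1) = 1

Coefficients: [6, 4, 4, 1]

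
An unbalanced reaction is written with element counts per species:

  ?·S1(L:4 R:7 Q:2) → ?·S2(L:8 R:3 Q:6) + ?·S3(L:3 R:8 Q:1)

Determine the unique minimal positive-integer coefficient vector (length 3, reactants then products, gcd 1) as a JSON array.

Coefficients: [5, 1, 4]

L: 5·4 = 20 | 1·8+4·3 = 20
R: 5·7 = 35 | 1·3+4·8 = 35
Q: 5·2 = 10 | 1·6+4·1 = 10
gcd(5,1,4) = 1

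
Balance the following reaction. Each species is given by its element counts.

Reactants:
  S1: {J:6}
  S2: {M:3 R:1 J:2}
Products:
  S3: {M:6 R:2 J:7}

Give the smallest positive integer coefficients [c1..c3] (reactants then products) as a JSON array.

Coefficients: [1, 4, 2]

M: 1·0+4·3 = 12 | 2·6 = 12
R: 1·0+4·1 = 4 | 2·2 = 4
J: 1·6+4·2 = 14 | 2·7 = 14
gcd(1,4,2) = 1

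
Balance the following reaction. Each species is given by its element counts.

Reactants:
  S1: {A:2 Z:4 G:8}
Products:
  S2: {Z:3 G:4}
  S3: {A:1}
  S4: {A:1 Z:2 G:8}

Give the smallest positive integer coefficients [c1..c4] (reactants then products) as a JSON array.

A: 2·2 = 4 | 2·0+3·1+1·1 = 4
Z: 2·4 = 8 | 2·3+3·0+1·2 = 8
G: 2·8 = 16 | 2·4+3·0+1·8 = 16
gcd(2,2,3,1) = 1

Coefficients: [2, 2, 3, 1]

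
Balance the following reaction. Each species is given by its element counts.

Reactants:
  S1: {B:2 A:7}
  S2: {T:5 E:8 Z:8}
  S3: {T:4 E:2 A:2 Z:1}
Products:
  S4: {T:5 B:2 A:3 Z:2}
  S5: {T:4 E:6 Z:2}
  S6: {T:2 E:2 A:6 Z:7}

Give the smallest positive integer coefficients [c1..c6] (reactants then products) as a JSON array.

T: 2·0+4·5+5·4 = 40 | 2·5+6·4+3·2 = 40
E: 2·0+4·8+5·2 = 42 | 2·0+6·6+3·2 = 42
B: 2·2+4·0+5·0 = 4 | 2·2+6·0+3·0 = 4
A: 2·7+4·0+5·2 = 24 | 2·3+6·0+3·6 = 24
Z: 2·0+4·8+5·1 = 37 | 2·2+6·2+3·7 = 37
gcd(2,4,5,2,6,3) = 1

Coefficients: [2, 4, 5, 2, 6, 3]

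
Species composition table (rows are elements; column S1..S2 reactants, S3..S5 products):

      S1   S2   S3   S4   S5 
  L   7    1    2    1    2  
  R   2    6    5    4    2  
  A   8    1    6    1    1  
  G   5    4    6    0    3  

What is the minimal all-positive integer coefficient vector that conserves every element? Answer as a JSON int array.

Coefficients: [2, 5, 2, 3, 6]

L: 2·7+5·1 = 19 | 2·2+3·1+6·2 = 19
R: 2·2+5·6 = 34 | 2·5+3·4+6·2 = 34
A: 2·8+5·1 = 21 | 2·6+3·1+6·1 = 21
G: 2·5+5·4 = 30 | 2·6+3·0+6·3 = 30
gcd(2,5,2,3,6) = 1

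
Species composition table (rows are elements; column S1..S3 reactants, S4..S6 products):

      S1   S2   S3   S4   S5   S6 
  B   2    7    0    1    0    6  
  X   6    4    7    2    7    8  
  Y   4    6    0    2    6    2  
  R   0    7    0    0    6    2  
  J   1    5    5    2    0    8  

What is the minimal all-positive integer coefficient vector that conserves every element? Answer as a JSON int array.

Coefficients: [3, 4, 5, 4, 3, 5]

B: 3·2+4·7+5·0 = 34 | 4·1+3·0+5·6 = 34
X: 3·6+4·4+5·7 = 69 | 4·2+3·7+5·8 = 69
Y: 3·4+4·6+5·0 = 36 | 4·2+3·6+5·2 = 36
R: 3·0+4·7+5·0 = 28 | 4·0+3·6+5·2 = 28
J: 3·1+4·5+5·5 = 48 | 4·2+3·0+5·8 = 48
gcd(3,4,5,4,3,5) = 1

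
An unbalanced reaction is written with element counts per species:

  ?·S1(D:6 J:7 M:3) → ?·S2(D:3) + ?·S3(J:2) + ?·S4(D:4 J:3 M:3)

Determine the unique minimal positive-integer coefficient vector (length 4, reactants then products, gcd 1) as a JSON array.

Coefficients: [3, 2, 6, 3]

D: 3·6 = 18 | 2·3+6·0+3·4 = 18
J: 3·7 = 21 | 2·0+6·2+3·3 = 21
M: 3·3 = 9 | 2·0+6·0+3·3 = 9
gcd(3,2,6,3) = 1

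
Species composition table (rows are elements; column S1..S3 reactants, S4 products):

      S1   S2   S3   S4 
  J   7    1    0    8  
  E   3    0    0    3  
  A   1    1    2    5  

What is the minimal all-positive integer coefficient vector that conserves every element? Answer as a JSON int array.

J: 2·7+2·1+3·0 = 16 | 2·8 = 16
E: 2·3+2·0+3·0 = 6 | 2·3 = 6
A: 2·1+2·1+3·2 = 10 | 2·5 = 10
gcd(2,2,3,2) = 1

Coefficients: [2, 2, 3, 2]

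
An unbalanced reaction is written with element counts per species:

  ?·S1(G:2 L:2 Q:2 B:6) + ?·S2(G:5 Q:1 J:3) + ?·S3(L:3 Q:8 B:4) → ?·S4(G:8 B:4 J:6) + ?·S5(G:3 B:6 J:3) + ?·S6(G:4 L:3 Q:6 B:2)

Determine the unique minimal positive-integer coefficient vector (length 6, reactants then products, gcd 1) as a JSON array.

Coefficients: [3, 4, 1, 1, 2, 3]

G: 3·2+4·5+1·0 = 26 | 1·8+2·3+3·4 = 26
L: 3·2+4·0+1·3 = 9 | 1·0+2·0+3·3 = 9
Q: 3·2+4·1+1·8 = 18 | 1·0+2·0+3·6 = 18
B: 3·6+4·0+1·4 = 22 | 1·4+2·6+3·2 = 22
J: 3·0+4·3+1·0 = 12 | 1·6+2·3+3·0 = 12
gcd(3,4,1,1,2,3) = 1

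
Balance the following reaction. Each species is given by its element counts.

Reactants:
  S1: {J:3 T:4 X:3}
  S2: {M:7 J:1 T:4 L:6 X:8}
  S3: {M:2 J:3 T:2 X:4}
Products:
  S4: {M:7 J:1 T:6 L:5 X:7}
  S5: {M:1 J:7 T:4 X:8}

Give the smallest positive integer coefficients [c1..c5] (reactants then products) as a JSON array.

M: 6·0+5·7+6·2 = 47 | 6·7+5·1 = 47
J: 6·3+5·1+6·3 = 41 | 6·1+5·7 = 41
T: 6·4+5·4+6·2 = 56 | 6·6+5·4 = 56
L: 6·0+5·6+6·0 = 30 | 6·5+5·0 = 30
X: 6·3+5·8+6·4 = 82 | 6·7+5·8 = 82
gcd(6,5,6,6,5) = 1

Coefficients: [6, 5, 6, 6, 5]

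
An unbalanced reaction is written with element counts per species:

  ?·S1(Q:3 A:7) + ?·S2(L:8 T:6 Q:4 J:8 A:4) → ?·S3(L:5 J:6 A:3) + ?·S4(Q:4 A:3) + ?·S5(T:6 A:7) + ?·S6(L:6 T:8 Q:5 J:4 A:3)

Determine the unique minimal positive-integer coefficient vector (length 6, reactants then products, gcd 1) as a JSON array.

Coefficients: [5, 6, 6, 6, 2, 3]

L: 5·0+6·8 = 48 | 6·5+6·0+2·0+3·6 = 48
T: 5·0+6·6 = 36 | 6·0+6·0+2·6+3·8 = 36
Q: 5·3+6·4 = 39 | 6·0+6·4+2·0+3·5 = 39
J: 5·0+6·8 = 48 | 6·6+6·0+2·0+3·4 = 48
A: 5·7+6·4 = 59 | 6·3+6·3+2·7+3·3 = 59
gcd(5,6,6,6,2,3) = 1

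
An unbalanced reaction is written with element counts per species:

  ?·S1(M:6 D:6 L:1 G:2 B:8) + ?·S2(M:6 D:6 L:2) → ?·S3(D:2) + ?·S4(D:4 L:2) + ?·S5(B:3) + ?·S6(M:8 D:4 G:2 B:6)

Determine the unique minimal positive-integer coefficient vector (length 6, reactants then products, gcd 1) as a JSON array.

Coefficients: [6, 2, 2, 5, 4, 6]

M: 6·6+2·6 = 48 | 2·0+5·0+4·0+6·8 = 48
D: 6·6+2·6 = 48 | 2·2+5·4+4·0+6·4 = 48
L: 6·1+2·2 = 10 | 2·0+5·2+4·0+6·0 = 10
G: 6·2+2·0 = 12 | 2·0+5·0+4·0+6·2 = 12
B: 6·8+2·0 = 48 | 2·0+5·0+4·3+6·6 = 48
gcd(6,2,2,5,4,6) = 1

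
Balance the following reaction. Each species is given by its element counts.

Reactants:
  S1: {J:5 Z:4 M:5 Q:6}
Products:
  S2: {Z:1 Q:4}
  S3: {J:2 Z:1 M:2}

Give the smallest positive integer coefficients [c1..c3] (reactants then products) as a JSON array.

J: 2·5 = 10 | 3·0+5·2 = 10
Z: 2·4 = 8 | 3·1+5·1 = 8
M: 2·5 = 10 | 3·0+5·2 = 10
Q: 2·6 = 12 | 3·4+5·0 = 12
gcd(2,3,5) = 1

Coefficients: [2, 3, 5]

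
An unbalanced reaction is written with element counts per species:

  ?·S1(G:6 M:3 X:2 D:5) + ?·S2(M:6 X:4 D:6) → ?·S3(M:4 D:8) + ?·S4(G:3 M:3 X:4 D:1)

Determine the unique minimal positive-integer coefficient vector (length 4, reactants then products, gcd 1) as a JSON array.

Coefficients: [2, 3, 3, 4]

G: 2·6+3·0 = 12 | 3·0+4·3 = 12
M: 2·3+3·6 = 24 | 3·4+4·3 = 24
X: 2·2+3·4 = 16 | 3·0+4·4 = 16
D: 2·5+3·6 = 28 | 3·8+4·1 = 28
gcd(2,3,3,4) = 1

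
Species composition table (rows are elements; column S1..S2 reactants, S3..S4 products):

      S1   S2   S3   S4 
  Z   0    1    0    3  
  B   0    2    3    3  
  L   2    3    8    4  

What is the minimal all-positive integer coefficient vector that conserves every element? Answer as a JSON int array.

Coefficients: [3, 6, 2, 2]

Z: 3·0+6·1 = 6 | 2·0+2·3 = 6
B: 3·0+6·2 = 12 | 2·3+2·3 = 12
L: 3·2+6·3 = 24 | 2·8+2·4 = 24
gcd(3,6,2,2) = 1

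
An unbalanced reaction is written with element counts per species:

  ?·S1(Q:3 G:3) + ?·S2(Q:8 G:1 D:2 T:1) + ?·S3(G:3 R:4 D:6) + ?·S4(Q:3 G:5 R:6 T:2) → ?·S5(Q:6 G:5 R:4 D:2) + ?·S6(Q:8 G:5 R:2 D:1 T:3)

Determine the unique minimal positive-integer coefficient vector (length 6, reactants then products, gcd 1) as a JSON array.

Q: 6·3+4·8+1·0+4·3 = 62 | 5·6+4·8 = 62
G: 6·3+4·1+1·3+4·5 = 45 | 5·5+4·5 = 45
R: 6·0+4·0+1·4+4·6 = 28 | 5·4+4·2 = 28
D: 6·0+4·2+1·6+4·0 = 14 | 5·2+4·1 = 14
T: 6·0+4·1+1·0+4·2 = 12 | 5·0+4·3 = 12
gcd(6,4,1,4,5,4) = 1

Coefficients: [6, 4, 1, 4, 5, 4]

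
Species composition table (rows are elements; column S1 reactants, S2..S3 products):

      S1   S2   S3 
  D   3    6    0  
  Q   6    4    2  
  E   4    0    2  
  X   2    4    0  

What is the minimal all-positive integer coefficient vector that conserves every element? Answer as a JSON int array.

Coefficients: [2, 1, 4]

D: 2·3 = 6 | 1·6+4·0 = 6
Q: 2·6 = 12 | 1·4+4·2 = 12
E: 2·4 = 8 | 1·0+4·2 = 8
X: 2·2 = 4 | 1·4+4·0 = 4
gcd(2,1,4) = 1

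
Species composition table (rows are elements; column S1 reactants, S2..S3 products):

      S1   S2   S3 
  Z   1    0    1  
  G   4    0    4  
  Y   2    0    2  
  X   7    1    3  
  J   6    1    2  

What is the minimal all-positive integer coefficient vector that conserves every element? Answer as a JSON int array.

Coefficients: [1, 4, 1]

Z: 1·1 = 1 | 4·0+1·1 = 1
G: 1·4 = 4 | 4·0+1·4 = 4
Y: 1·2 = 2 | 4·0+1·2 = 2
X: 1·7 = 7 | 4·1+1·3 = 7
J: 1·6 = 6 | 4·1+1·2 = 6
gcd(1,4,1) = 1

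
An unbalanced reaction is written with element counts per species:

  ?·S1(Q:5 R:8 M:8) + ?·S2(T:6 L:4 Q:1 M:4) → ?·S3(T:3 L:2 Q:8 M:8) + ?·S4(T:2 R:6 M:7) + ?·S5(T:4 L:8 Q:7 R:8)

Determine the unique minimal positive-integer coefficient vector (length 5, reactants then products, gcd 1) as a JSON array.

T: 4·0+3·6 = 18 | 2·3+4·2+1·4 = 18
L: 4·0+3·4 = 12 | 2·2+4·0+1·8 = 12
Q: 4·5+3·1 = 23 | 2·8+4·0+1·7 = 23
R: 4·8+3·0 = 32 | 2·0+4·6+1·8 = 32
M: 4·8+3·4 = 44 | 2·8+4·7+1·0 = 44
gcd(4,3,2,4,1) = 1

Coefficients: [4, 3, 2, 4, 1]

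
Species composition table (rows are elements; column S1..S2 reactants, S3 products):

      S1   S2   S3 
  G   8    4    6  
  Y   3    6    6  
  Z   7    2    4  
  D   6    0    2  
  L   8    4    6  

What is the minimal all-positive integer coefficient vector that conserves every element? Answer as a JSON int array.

Coefficients: [2, 5, 6]

G: 2·8+5·4 = 36 | 6·6 = 36
Y: 2·3+5·6 = 36 | 6·6 = 36
Z: 2·7+5·2 = 24 | 6·4 = 24
D: 2·6+5·0 = 12 | 6·2 = 12
L: 2·8+5·4 = 36 | 6·6 = 36
gcd(2,5,6) = 1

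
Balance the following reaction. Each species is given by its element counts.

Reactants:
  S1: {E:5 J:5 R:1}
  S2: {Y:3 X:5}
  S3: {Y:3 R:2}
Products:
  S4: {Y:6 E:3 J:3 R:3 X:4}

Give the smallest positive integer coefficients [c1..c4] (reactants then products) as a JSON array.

Y: 3·0+4·3+6·3 = 30 | 5·6 = 30
E: 3·5+4·0+6·0 = 15 | 5·3 = 15
J: 3·5+4·0+6·0 = 15 | 5·3 = 15
R: 3·1+4·0+6·2 = 15 | 5·3 = 15
X: 3·0+4·5+6·0 = 20 | 5·4 = 20
gcd(3,4,6,5) = 1

Coefficients: [3, 4, 6, 5]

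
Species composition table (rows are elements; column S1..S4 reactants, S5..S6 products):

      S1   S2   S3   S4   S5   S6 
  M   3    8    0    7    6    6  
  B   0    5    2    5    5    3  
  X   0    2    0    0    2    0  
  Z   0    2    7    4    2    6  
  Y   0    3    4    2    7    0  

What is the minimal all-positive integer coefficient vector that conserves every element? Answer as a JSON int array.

M: 4·3+5·8+4·0+2·7 = 66 | 5·6+6·6 = 66
B: 4·0+5·5+4·2+2·5 = 43 | 5·5+6·3 = 43
X: 4·0+5·2+4·0+2·0 = 10 | 5·2+6·0 = 10
Z: 4·0+5·2+4·7+2·4 = 46 | 5·2+6·6 = 46
Y: 4·0+5·3+4·4+2·2 = 35 | 5·7+6·0 = 35
gcd(4,5,4,2,5,6) = 1

Coefficients: [4, 5, 4, 2, 5, 6]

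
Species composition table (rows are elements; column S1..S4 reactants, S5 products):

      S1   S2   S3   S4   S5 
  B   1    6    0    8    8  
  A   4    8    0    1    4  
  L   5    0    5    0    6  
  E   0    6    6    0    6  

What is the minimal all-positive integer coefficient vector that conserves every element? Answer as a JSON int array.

B: 2·1+1·6+4·0+4·8 = 40 | 5·8 = 40
A: 2·4+1·8+4·0+4·1 = 20 | 5·4 = 20
L: 2·5+1·0+4·5+4·0 = 30 | 5·6 = 30
E: 2·0+1·6+4·6+4·0 = 30 | 5·6 = 30
gcd(2,1,4,4,5) = 1

Coefficients: [2, 1, 4, 4, 5]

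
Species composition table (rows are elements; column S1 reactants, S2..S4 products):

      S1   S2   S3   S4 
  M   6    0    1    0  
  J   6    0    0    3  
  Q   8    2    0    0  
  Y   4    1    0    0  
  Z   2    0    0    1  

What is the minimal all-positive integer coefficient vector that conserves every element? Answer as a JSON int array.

M: 1·6 = 6 | 4·0+6·1+2·0 = 6
J: 1·6 = 6 | 4·0+6·0+2·3 = 6
Q: 1·8 = 8 | 4·2+6·0+2·0 = 8
Y: 1·4 = 4 | 4·1+6·0+2·0 = 4
Z: 1·2 = 2 | 4·0+6·0+2·1 = 2
gcd(1,4,6,2) = 1

Coefficients: [1, 4, 6, 2]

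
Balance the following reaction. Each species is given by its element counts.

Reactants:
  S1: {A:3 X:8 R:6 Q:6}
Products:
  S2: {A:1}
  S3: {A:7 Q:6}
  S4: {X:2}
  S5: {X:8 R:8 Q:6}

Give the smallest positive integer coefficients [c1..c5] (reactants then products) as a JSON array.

Coefficients: [4, 5, 1, 4, 3]

A: 4·3 = 12 | 5·1+1·7+4·0+3·0 = 12
X: 4·8 = 32 | 5·0+1·0+4·2+3·8 = 32
R: 4·6 = 24 | 5·0+1·0+4·0+3·8 = 24
Q: 4·6 = 24 | 5·0+1·6+4·0+3·6 = 24
gcd(4,5,1,4,3) = 1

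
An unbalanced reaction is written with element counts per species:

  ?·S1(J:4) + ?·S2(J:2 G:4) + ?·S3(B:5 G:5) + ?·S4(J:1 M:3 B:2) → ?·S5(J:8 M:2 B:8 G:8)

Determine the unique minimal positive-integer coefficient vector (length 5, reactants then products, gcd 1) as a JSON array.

Coefficients: [5, 1, 4, 2, 3]

J: 5·4+1·2+4·0+2·1 = 24 | 3·8 = 24
M: 5·0+1·0+4·0+2·3 = 6 | 3·2 = 6
B: 5·0+1·0+4·5+2·2 = 24 | 3·8 = 24
G: 5·0+1·4+4·5+2·0 = 24 | 3·8 = 24
gcd(5,1,4,2,3) = 1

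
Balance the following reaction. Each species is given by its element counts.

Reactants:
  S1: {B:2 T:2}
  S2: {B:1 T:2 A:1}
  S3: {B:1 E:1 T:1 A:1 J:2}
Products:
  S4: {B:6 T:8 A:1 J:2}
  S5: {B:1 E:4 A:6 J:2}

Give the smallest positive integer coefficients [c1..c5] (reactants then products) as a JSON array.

Coefficients: [5, 5, 4, 3, 1]

B: 5·2+5·1+4·1 = 19 | 3·6+1·1 = 19
E: 5·0+5·0+4·1 = 4 | 3·0+1·4 = 4
T: 5·2+5·2+4·1 = 24 | 3·8+1·0 = 24
A: 5·0+5·1+4·1 = 9 | 3·1+1·6 = 9
J: 5·0+5·0+4·2 = 8 | 3·2+1·2 = 8
gcd(5,5,4,3,1) = 1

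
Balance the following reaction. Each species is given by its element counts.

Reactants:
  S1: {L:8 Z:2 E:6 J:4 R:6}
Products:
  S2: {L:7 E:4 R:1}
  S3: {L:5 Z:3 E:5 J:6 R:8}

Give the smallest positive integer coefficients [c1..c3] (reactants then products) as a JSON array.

L: 3·8 = 24 | 2·7+2·5 = 24
Z: 3·2 = 6 | 2·0+2·3 = 6
E: 3·6 = 18 | 2·4+2·5 = 18
J: 3·4 = 12 | 2·0+2·6 = 12
R: 3·6 = 18 | 2·1+2·8 = 18
gcd(3,2,2) = 1

Coefficients: [3, 2, 2]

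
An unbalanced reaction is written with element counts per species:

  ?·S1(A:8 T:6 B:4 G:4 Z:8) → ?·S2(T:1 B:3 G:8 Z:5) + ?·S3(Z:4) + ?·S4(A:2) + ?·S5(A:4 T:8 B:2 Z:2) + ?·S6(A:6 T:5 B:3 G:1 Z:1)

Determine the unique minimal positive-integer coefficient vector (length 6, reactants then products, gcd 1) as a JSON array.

A: 5·8 = 40 | 2·0+6·0+6·2+1·4+4·6 = 40
T: 5·6 = 30 | 2·1+6·0+6·0+1·8+4·5 = 30
B: 5·4 = 20 | 2·3+6·0+6·0+1·2+4·3 = 20
G: 5·4 = 20 | 2·8+6·0+6·0+1·0+4·1 = 20
Z: 5·8 = 40 | 2·5+6·4+6·0+1·2+4·1 = 40
gcd(5,2,6,6,1,4) = 1

Coefficients: [5, 2, 6, 6, 1, 4]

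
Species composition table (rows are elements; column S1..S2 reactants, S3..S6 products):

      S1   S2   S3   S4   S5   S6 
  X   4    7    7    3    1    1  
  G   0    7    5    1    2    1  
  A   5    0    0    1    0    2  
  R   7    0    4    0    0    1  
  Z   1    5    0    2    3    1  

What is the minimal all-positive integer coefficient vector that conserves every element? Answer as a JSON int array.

X: 3·4+6·7 = 54 | 4·7+5·3+6·1+5·1 = 54
G: 3·0+6·7 = 42 | 4·5+5·1+6·2+5·1 = 42
A: 3·5+6·0 = 15 | 4·0+5·1+6·0+5·2 = 15
R: 3·7+6·0 = 21 | 4·4+5·0+6·0+5·1 = 21
Z: 3·1+6·5 = 33 | 4·0+5·2+6·3+5·1 = 33
gcd(3,6,4,5,6,5) = 1

Coefficients: [3, 6, 4, 5, 6, 5]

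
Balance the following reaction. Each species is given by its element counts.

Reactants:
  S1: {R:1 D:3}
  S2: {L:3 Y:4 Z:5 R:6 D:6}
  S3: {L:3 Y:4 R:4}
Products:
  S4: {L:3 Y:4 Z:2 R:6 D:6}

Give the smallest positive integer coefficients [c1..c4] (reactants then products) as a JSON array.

Coefficients: [6, 2, 3, 5]

L: 6·0+2·3+3·3 = 15 | 5·3 = 15
Y: 6·0+2·4+3·4 = 20 | 5·4 = 20
Z: 6·0+2·5+3·0 = 10 | 5·2 = 10
R: 6·1+2·6+3·4 = 30 | 5·6 = 30
D: 6·3+2·6+3·0 = 30 | 5·6 = 30
gcd(6,2,3,5) = 1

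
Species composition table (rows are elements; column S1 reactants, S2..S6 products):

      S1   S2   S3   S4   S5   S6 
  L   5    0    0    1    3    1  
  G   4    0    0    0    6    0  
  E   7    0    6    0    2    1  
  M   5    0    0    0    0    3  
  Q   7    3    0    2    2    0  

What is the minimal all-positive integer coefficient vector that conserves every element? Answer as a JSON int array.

L: 3·5 = 15 | 3·0+2·0+4·1+2·3+5·1 = 15
G: 3·4 = 12 | 3·0+2·0+4·0+2·6+5·0 = 12
E: 3·7 = 21 | 3·0+2·6+4·0+2·2+5·1 = 21
M: 3·5 = 15 | 3·0+2·0+4·0+2·0+5·3 = 15
Q: 3·7 = 21 | 3·3+2·0+4·2+2·2+5·0 = 21
gcd(3,3,2,4,2,5) = 1

Coefficients: [3, 3, 2, 4, 2, 5]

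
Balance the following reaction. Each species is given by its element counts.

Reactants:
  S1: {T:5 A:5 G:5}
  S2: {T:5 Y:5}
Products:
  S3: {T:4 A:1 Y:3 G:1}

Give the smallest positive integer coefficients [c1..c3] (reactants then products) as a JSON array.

T: 1·5+3·5 = 20 | 5·4 = 20
A: 1·5+3·0 = 5 | 5·1 = 5
Y: 1·0+3·5 = 15 | 5·3 = 15
G: 1·5+3·0 = 5 | 5·1 = 5
gcd(1,3,5) = 1

Coefficients: [1, 3, 5]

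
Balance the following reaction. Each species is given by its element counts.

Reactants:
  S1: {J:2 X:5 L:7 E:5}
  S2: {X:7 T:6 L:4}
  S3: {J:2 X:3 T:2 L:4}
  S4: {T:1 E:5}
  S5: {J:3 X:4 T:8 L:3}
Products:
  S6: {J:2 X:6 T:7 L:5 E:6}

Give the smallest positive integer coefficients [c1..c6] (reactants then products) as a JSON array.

J: 1·2+2·0+1·2+5·0+2·3 = 10 | 5·2 = 10
X: 1·5+2·7+1·3+5·0+2·4 = 30 | 5·6 = 30
T: 1·0+2·6+1·2+5·1+2·8 = 35 | 5·7 = 35
L: 1·7+2·4+1·4+5·0+2·3 = 25 | 5·5 = 25
E: 1·5+2·0+1·0+5·5+2·0 = 30 | 5·6 = 30
gcd(1,2,1,5,2,5) = 1

Coefficients: [1, 2, 1, 5, 2, 5]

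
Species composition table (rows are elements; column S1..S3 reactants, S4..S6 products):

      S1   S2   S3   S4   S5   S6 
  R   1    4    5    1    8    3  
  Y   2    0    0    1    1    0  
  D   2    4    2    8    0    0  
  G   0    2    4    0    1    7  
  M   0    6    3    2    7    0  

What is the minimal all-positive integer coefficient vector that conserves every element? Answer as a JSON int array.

R: 3·1+2·4+5·5 = 36 | 3·1+3·8+3·3 = 36
Y: 3·2+2·0+5·0 = 6 | 3·1+3·1+3·0 = 6
D: 3·2+2·4+5·2 = 24 | 3·8+3·0+3·0 = 24
G: 3·0+2·2+5·4 = 24 | 3·0+3·1+3·7 = 24
M: 3·0+2·6+5·3 = 27 | 3·2+3·7+3·0 = 27
gcd(3,2,5,3,3,3) = 1

Coefficients: [3, 2, 5, 3, 3, 3]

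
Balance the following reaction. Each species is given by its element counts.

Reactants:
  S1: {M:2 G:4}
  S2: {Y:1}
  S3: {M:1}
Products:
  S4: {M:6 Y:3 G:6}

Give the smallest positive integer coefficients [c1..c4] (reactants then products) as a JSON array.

M: 3·2+6·0+6·1 = 12 | 2·6 = 12
Y: 3·0+6·1+6·0 = 6 | 2·3 = 6
G: 3·4+6·0+6·0 = 12 | 2·6 = 12
gcd(3,6,6,2) = 1

Coefficients: [3, 6, 6, 2]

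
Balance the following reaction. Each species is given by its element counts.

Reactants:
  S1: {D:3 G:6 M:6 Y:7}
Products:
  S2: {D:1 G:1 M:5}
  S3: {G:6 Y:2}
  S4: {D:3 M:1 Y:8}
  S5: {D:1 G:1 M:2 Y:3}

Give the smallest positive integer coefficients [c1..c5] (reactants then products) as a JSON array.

D: 5·3 = 15 | 5·1+4·0+3·3+1·1 = 15
G: 5·6 = 30 | 5·1+4·6+3·0+1·1 = 30
M: 5·6 = 30 | 5·5+4·0+3·1+1·2 = 30
Y: 5·7 = 35 | 5·0+4·2+3·8+1·3 = 35
gcd(5,5,4,3,1) = 1

Coefficients: [5, 5, 4, 3, 1]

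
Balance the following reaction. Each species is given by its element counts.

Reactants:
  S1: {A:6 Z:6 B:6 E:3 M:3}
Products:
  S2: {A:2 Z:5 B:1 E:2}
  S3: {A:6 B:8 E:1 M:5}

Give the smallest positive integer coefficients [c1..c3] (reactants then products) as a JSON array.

A: 5·6 = 30 | 6·2+3·6 = 30
Z: 5·6 = 30 | 6·5+3·0 = 30
B: 5·6 = 30 | 6·1+3·8 = 30
E: 5·3 = 15 | 6·2+3·1 = 15
M: 5·3 = 15 | 6·0+3·5 = 15
gcd(5,6,3) = 1

Coefficients: [5, 6, 3]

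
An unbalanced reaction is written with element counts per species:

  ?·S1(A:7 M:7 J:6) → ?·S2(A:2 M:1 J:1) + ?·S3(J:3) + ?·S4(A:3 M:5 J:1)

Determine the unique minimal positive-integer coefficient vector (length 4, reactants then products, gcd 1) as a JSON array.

A: 1·7 = 7 | 2·2+1·0+1·3 = 7
M: 1·7 = 7 | 2·1+1·0+1·5 = 7
J: 1·6 = 6 | 2·1+1·3+1·1 = 6
gcd(1,2,1,1) = 1

Coefficients: [1, 2, 1, 1]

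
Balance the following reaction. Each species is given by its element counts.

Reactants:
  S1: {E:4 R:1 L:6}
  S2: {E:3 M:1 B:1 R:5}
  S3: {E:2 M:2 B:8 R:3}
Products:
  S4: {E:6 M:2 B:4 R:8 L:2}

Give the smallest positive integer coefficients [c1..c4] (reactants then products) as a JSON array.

E: 1·4+4·3+1·2 = 18 | 3·6 = 18
M: 1·0+4·1+1·2 = 6 | 3·2 = 6
B: 1·0+4·1+1·8 = 12 | 3·4 = 12
R: 1·1+4·5+1·3 = 24 | 3·8 = 24
L: 1·6+4·0+1·0 = 6 | 3·2 = 6
gcd(1,4,1,3) = 1

Coefficients: [1, 4, 1, 3]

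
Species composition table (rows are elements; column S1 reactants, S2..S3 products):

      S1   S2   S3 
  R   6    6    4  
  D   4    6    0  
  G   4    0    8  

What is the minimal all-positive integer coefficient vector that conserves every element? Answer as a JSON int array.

R: 6·6 = 36 | 4·6+3·4 = 36
D: 6·4 = 24 | 4·6+3·0 = 24
G: 6·4 = 24 | 4·0+3·8 = 24
gcd(6,4,3) = 1

Coefficients: [6, 4, 3]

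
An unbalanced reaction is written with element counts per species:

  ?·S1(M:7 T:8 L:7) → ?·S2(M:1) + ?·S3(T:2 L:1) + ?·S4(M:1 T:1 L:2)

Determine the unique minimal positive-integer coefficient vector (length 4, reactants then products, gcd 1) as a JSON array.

M: 1·7 = 7 | 5·1+3·0+2·1 = 7
T: 1·8 = 8 | 5·0+3·2+2·1 = 8
L: 1·7 = 7 | 5·0+3·1+2·2 = 7
gcd(1,5,3,2) = 1

Coefficients: [1, 5, 3, 2]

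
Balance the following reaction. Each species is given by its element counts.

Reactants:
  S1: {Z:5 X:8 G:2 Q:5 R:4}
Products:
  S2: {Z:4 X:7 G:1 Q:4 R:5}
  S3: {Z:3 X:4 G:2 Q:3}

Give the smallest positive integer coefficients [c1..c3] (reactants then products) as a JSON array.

Coefficients: [5, 4, 3]

Z: 5·5 = 25 | 4·4+3·3 = 25
X: 5·8 = 40 | 4·7+3·4 = 40
G: 5·2 = 10 | 4·1+3·2 = 10
Q: 5·5 = 25 | 4·4+3·3 = 25
R: 5·4 = 20 | 4·5+3·0 = 20
gcd(5,4,3) = 1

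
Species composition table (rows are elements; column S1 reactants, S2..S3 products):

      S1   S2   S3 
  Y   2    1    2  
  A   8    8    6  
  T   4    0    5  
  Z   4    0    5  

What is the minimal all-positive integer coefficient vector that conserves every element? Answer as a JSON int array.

Y: 5·2 = 10 | 2·1+4·2 = 10
A: 5·8 = 40 | 2·8+4·6 = 40
T: 5·4 = 20 | 2·0+4·5 = 20
Z: 5·4 = 20 | 2·0+4·5 = 20
gcd(5,2,4) = 1

Coefficients: [5, 2, 4]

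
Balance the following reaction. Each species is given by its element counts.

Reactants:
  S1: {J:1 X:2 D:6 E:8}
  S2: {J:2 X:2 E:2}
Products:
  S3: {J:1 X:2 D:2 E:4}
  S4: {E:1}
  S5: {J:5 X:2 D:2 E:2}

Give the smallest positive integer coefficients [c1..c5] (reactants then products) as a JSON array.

J: 2·1+4·2 = 10 | 5·1+2·0+1·5 = 10
X: 2·2+4·2 = 12 | 5·2+2·0+1·2 = 12
D: 2·6+4·0 = 12 | 5·2+2·0+1·2 = 12
E: 2·8+4·2 = 24 | 5·4+2·1+1·2 = 24
gcd(2,4,5,2,1) = 1

Coefficients: [2, 4, 5, 2, 1]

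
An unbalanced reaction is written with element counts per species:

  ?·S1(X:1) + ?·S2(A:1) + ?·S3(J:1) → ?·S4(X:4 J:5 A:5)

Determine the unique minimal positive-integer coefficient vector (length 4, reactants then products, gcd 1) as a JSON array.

Coefficients: [4, 5, 5, 1]

X: 4·1+5·0+5·0 = 4 | 1·4 = 4
J: 4·0+5·0+5·1 = 5 | 1·5 = 5
A: 4·0+5·1+5·0 = 5 | 1·5 = 5
gcd(4,5,5,1) = 1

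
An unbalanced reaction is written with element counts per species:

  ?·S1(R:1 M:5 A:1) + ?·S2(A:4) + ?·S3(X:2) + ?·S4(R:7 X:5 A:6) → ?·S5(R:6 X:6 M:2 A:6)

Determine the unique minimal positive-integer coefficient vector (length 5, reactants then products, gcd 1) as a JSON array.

R: 2·1+1·0+5·0+4·7 = 30 | 5·6 = 30
X: 2·0+1·0+5·2+4·5 = 30 | 5·6 = 30
M: 2·5+1·0+5·0+4·0 = 10 | 5·2 = 10
A: 2·1+1·4+5·0+4·6 = 30 | 5·6 = 30
gcd(2,1,5,4,5) = 1

Coefficients: [2, 1, 5, 4, 5]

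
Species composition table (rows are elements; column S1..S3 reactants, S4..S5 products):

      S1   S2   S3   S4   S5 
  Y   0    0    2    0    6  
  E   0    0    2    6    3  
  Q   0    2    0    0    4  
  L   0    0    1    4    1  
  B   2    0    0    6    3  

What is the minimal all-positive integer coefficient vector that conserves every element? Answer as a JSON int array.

Y: 6·0+4·0+6·2 = 12 | 1·0+2·6 = 12
E: 6·0+4·0+6·2 = 12 | 1·6+2·3 = 12
Q: 6·0+4·2+6·0 = 8 | 1·0+2·4 = 8
L: 6·0+4·0+6·1 = 6 | 1·4+2·1 = 6
B: 6·2+4·0+6·0 = 12 | 1·6+2·3 = 12
gcd(6,4,6,1,2) = 1

Coefficients: [6, 4, 6, 1, 2]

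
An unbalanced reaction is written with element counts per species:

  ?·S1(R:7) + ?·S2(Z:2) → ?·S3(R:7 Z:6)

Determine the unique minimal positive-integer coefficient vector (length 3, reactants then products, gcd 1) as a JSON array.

Coefficients: [1, 3, 1]

R: 1·7+3·0 = 7 | 1·7 = 7
Z: 1·0+3·2 = 6 | 1·6 = 6
gcd(1,3,1) = 1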